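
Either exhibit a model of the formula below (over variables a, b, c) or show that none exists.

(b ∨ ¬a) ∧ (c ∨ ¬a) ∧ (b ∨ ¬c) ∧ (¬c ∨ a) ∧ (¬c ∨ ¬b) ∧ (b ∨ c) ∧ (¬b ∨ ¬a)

a: False,  b: True,  c: False

Branch on b: set b = True.
The clause (¬c) is unit, so c = False.
The clause (¬a) is unit, so a = False.
Every clause now holds.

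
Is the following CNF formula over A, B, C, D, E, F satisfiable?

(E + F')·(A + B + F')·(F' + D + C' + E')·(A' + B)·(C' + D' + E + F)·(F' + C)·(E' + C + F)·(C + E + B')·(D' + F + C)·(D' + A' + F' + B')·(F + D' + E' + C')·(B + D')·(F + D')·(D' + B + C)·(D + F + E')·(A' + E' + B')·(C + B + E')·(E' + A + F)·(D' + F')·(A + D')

Yes

Case E = 0:
From the singleton clause (F'), F = 0.
From the singleton clause (D'), D = 0.
Case A = 0:
Case C = 0:
From the singleton clause (B'), B = 0.
This assignment satisfies each clause.
A satisfying assignment: A: 0,  B: 0,  C: 0,  D: 0,  E: 0,  F: 0.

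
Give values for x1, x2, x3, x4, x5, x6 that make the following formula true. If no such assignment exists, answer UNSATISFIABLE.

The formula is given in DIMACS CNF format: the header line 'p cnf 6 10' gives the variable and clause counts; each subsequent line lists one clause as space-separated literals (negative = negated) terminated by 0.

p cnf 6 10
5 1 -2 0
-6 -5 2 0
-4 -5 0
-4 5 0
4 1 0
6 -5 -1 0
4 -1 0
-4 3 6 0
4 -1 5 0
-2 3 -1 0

Case x4 = False:
Unit clause (x1) forces x1 = True.
That conflicts with the unit clause (¬x1).
That branch fails; take x4 = True instead.
Unit clause (¬x5) forces x5 = False.
That conflicts with the unit clause (x5).
Either choice for x4 ends in contradiction.

UNSATISFIABLE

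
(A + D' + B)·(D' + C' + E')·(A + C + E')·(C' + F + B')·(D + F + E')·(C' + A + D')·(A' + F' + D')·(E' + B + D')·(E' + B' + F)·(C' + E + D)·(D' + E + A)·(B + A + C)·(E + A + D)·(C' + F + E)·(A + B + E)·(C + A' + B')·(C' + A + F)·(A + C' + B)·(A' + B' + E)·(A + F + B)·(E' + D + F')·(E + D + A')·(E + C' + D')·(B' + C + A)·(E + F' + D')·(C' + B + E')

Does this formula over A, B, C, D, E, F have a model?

Suppose A = 1.
Suppose F = 0.
Suppose C = 0.
The clause (B') is unit, so B = 0.
Suppose D = 1.
The clause (E') is unit, so E = 0.
This assignment satisfies each clause.
A satisfying assignment: A ↦ 1,  B ↦ 0,  C ↦ 0,  D ↦ 1,  E ↦ 0,  F ↦ 0.

Yes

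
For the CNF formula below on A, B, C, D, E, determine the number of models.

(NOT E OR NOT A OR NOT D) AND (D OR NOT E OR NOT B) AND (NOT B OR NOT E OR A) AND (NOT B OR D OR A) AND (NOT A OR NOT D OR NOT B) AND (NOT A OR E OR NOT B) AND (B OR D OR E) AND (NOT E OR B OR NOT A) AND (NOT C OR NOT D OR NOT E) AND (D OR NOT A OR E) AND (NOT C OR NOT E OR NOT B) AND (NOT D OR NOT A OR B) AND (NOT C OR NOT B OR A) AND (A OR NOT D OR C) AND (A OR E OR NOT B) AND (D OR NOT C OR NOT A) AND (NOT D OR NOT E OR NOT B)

3

There are 2^5 = 32 truth assignments over (A, B, C, D, E).
Split on E. With E = true, the clauses containing E are satisfied and NOT E drops from the rest; 2 of the 2^4 = 16 assignments to the other variables satisfy what remains.
With E = false, by the same count on the reduced clause set, 1 assignment works.
(One model: A=F, B=F, C=F, D=F, E=T.)
Total: 2 + 1 = 3.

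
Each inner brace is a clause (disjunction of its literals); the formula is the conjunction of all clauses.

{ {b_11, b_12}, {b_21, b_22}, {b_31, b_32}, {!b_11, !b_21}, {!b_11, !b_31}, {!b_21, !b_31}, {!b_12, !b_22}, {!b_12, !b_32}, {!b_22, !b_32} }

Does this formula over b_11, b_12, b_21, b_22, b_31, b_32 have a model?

Suppose b_11 = true.
Unit clause (!b_21) forces b_21 = false.
Unit clause (b_22) forces b_22 = true.
Unit clause (!b_31) forces b_31 = false.
Unit clause (b_32) forces b_32 = true.
But (!b_32) is also a unit clause — contradiction.
Undo b_11 and try b_11 = false.
Unit clause (b_12) forces b_12 = true.
Unit clause (!b_22) forces b_22 = false.
Unit clause (b_21) forces b_21 = true.
Unit clause (!b_31) forces b_31 = false.
Unit clause (b_32) forces b_32 = true.
But (!b_32) is also a unit clause — contradiction.
Both values of b_11 lead to a conflict.
No assignment satisfies every clause.

No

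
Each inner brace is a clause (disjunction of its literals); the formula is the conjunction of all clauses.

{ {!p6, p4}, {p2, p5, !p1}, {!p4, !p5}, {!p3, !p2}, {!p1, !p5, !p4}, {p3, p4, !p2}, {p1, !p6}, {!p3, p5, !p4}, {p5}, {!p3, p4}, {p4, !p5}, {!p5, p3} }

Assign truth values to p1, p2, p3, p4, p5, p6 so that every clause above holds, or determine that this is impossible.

(p5) alone gives p5 = true.
(!p4) alone gives p4 = false.
That conflicts with the unit clause (p4).

UNSATISFIABLE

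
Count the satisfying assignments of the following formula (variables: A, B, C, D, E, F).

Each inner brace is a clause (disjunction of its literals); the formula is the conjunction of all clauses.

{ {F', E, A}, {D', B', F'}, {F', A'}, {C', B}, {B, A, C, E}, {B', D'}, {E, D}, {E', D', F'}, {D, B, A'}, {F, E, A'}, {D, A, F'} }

7

There are 2^6 = 64 truth assignments over (A, B, C, D, E, F).
Split on E. With E = 1, the clauses containing E are satisfied and E' drops from the rest; 7 of the 2^5 = 32 assignments to the other variables satisfy what remains.
With E = 0, by the same count on the reduced clause set, 0 assignments work.
(One model: A=F, B=F, C=F, D=F, E=T, F=F.)
Total: 7 + 0 = 7.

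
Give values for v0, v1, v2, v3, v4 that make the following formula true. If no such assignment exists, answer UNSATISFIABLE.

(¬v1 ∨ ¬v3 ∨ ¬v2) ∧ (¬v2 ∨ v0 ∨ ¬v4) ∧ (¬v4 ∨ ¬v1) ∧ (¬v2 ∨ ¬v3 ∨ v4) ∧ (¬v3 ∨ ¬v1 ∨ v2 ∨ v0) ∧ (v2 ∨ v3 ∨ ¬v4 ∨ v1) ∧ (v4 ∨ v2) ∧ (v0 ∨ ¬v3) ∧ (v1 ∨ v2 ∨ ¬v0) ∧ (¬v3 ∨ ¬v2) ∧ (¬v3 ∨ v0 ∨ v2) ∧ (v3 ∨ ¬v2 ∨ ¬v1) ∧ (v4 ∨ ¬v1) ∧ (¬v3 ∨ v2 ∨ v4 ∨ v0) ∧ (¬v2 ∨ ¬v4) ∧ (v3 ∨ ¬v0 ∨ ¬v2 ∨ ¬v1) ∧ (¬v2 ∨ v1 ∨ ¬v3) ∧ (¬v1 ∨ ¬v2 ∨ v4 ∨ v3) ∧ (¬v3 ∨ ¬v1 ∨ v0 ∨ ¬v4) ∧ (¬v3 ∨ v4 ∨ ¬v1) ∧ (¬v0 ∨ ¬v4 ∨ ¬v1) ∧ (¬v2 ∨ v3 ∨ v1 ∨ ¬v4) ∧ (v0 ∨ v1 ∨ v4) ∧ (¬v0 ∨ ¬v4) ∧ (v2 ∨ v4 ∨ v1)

Case v4 = False:
(v2) alone gives v2 = True.
(¬v3) alone gives v3 = False.
(¬v1) alone gives v1 = False.
(v0) alone gives v0 = True.
Every clause now holds.

v0=True; v1=False; v2=True; v3=False; v4=False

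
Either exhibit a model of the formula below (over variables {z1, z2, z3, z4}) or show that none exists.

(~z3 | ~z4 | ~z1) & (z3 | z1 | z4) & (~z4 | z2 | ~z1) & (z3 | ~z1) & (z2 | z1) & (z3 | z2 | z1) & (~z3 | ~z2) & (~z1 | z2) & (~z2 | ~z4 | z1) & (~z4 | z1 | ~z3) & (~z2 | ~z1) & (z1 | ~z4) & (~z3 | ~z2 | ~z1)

Try z3 = 1.
Unit clause (~z2) forces z2 = 0.
Unit clause (z1) forces z1 = 1.
But (~z1) is also a unit clause — contradiction.
So z3 must be the other value — set z3 = 0.
Unit clause (~z1) forces z1 = 0.
Unit clause (z4) forces z4 = 1.
But (~z4) is also a unit clause — contradiction.
Neither z3 = 1 nor z3 = 0 works.

UNSATISFIABLE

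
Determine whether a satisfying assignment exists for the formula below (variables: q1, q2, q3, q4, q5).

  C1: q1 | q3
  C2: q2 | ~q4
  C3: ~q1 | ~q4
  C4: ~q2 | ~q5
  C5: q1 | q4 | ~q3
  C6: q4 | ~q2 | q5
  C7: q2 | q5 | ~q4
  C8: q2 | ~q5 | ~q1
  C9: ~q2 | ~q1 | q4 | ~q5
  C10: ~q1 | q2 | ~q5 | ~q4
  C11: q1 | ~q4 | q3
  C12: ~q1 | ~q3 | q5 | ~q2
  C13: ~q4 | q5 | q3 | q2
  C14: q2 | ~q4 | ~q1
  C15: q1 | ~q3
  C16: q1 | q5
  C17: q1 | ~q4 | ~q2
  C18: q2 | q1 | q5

Branch on q1: set q1 = 1.
From the singleton clause (~q4), q4 = 0.
Branch on q2: set q2 = 0.
From the singleton clause (~q5), q5 = 0.
All clauses hold; q3 can take either value.
A satisfying assignment: q1=1, q2=0, q3=0, q4=0, q5=0.

Yes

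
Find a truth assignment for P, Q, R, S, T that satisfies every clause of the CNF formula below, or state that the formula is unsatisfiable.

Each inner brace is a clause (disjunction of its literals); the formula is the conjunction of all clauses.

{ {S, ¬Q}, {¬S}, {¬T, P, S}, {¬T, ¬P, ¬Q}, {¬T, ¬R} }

(¬S) alone gives S = False.
(¬Q) alone gives Q = False.
Case T = False:
All clauses hold; P, R can take either value.

P=False; Q=False; R=False; S=False; T=False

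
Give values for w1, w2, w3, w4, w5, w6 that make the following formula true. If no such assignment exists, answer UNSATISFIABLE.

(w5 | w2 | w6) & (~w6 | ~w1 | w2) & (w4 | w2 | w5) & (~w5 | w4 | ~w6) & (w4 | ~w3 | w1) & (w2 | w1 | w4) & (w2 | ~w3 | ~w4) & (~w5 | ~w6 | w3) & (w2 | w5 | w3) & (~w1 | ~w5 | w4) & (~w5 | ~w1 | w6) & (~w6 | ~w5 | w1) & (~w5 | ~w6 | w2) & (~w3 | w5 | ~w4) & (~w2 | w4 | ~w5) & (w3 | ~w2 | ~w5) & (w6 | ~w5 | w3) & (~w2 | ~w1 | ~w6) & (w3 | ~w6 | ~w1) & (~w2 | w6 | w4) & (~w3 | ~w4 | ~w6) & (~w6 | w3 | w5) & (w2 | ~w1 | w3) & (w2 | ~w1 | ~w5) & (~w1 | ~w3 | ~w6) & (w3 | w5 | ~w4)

Branch on w5: set w5 = 1.
Branch on w4: set w4 = 1.
Branch on w2: set w2 = 1.
(w3) alone gives w3 = 1.
(~w6) alone gives w6 = 0.
(~w1) alone gives w1 = 0.
All clauses are satisfied.

w1=0, w2=1, w3=1, w4=1, w5=1, w6=0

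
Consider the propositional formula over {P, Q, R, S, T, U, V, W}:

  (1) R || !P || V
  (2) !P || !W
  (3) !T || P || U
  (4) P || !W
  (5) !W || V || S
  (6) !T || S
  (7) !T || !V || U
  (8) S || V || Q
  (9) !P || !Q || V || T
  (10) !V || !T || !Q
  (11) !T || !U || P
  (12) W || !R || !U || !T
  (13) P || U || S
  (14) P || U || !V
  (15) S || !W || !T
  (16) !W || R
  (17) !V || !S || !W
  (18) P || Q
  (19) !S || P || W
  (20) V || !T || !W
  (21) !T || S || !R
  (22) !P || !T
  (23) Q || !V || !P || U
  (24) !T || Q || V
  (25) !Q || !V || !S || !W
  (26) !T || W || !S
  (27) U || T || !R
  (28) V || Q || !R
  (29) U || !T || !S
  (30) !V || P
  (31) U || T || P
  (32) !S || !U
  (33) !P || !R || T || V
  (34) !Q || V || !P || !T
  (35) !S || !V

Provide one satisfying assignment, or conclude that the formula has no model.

Branch on P: set P = true.
From the singleton clause (!W), W = false.
From the singleton clause (!T), T = false.
Branch on R: set R = true.
From the singleton clause (U), U = true.
From the singleton clause (!S), S = false.
From the singleton clause (V), V = true.
No clause remains; Q is free.

P ↦ true; Q ↦ false; R ↦ true; S ↦ false; T ↦ false; U ↦ true; V ↦ true; W ↦ false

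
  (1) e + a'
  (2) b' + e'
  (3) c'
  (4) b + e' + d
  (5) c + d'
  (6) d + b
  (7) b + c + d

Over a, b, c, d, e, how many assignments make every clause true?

There are 2^5 = 32 truth assignments over (a, b, c, d, e).
Split on b. With b = 1, the clauses containing b are satisfied and b' drops from the rest; 1 of the 2^4 = 16 assignments to the other variables satisfy what remains.
With b = 0, by the same count on the reduced clause set, 0 assignments work.
(One model: a=F, b=T, c=F, d=F, e=F.)
Total: 1 + 0 = 1.

1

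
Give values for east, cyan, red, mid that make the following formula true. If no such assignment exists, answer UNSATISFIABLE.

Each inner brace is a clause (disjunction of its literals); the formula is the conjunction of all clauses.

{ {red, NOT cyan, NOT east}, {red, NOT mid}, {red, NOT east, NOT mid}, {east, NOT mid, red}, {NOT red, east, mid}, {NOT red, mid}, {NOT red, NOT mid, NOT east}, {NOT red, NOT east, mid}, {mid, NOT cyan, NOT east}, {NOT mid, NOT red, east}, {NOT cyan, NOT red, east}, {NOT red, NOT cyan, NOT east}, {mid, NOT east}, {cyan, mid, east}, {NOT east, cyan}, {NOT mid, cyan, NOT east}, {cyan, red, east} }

east: false,  cyan: true,  red: false,  mid: false

Case red = false:
The clause (NOT mid) is unit, so mid = false.
The clause (NOT east) is unit, so east = false.
The clause (cyan) is unit, so cyan = true.
All clauses are satisfied.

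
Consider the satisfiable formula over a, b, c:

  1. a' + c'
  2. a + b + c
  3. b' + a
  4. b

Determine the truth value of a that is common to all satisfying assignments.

Suppose a = 0.
From the singleton clause (b'), b = 0.
But (b) is also a unit clause — contradiction.
So every satisfying assignment has a = True.

True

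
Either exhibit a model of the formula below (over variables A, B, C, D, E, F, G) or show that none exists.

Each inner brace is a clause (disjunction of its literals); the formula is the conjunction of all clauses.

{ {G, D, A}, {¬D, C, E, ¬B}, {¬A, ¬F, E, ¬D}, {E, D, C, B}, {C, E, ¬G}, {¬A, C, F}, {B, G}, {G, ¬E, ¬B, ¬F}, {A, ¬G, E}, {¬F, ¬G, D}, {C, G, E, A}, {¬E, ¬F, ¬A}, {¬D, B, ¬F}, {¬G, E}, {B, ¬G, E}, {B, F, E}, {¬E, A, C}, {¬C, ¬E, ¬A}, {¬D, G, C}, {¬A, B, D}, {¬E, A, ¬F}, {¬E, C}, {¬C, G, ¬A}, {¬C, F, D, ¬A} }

Suppose B = True.
Suppose G = False.
Suppose D = False.
(A) alone gives A = True.
(¬C) alone gives C = False.
(F) alone gives F = True.
(¬E) alone gives E = False.
This assignment satisfies each clause.

A ↦ True,  B ↦ True,  C ↦ False,  D ↦ False,  E ↦ False,  F ↦ True,  G ↦ False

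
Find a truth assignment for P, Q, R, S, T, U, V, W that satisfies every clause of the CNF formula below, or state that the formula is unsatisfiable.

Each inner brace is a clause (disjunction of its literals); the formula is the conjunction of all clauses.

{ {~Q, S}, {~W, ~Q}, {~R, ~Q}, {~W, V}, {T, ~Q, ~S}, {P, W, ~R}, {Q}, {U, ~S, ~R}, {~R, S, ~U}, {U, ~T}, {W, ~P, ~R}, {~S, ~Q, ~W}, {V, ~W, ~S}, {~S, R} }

The clause (Q) is unit, so Q = 1.
The clause (S) is unit, so S = 1.
The clause (~W) is unit, so W = 0.
The clause (~R) is unit, so R = 0.
But (R) is also a unit clause — contradiction.

UNSATISFIABLE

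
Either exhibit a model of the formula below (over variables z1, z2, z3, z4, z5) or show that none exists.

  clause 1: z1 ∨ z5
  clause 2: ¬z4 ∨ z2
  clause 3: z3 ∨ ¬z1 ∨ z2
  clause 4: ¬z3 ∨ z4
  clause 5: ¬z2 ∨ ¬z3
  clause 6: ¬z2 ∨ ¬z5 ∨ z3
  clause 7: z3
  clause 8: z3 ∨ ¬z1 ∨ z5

UNSATISFIABLE

Unit clause (z3) forces z3 = True.
Unit clause (z4) forces z4 = True.
Unit clause (z2) forces z2 = True.
Now (¬z2) is unsatisfied and unit — conflict.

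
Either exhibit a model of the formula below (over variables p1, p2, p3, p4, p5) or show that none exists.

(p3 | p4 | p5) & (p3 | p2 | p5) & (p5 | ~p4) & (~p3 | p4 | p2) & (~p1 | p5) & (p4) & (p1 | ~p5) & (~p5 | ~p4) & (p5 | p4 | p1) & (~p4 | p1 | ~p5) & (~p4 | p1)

UNSATISFIABLE

The clause (p4) is unit, so p4 = 1.
The clause (p5) is unit, so p5 = 1.
Now (~p5) is unsatisfied and unit — conflict.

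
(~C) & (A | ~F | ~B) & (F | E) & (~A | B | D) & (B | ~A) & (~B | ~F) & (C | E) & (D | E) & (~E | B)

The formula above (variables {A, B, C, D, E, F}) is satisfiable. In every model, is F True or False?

False

Suppose F = 1.
Unit clause (~C) forces C = 0.
Unit clause (~B) forces B = 0.
Unit clause (~A) forces A = 0.
Unit clause (E) forces E = 1.
Now (~E) is unsatisfied and unit — conflict.
So every satisfying assignment has F = False.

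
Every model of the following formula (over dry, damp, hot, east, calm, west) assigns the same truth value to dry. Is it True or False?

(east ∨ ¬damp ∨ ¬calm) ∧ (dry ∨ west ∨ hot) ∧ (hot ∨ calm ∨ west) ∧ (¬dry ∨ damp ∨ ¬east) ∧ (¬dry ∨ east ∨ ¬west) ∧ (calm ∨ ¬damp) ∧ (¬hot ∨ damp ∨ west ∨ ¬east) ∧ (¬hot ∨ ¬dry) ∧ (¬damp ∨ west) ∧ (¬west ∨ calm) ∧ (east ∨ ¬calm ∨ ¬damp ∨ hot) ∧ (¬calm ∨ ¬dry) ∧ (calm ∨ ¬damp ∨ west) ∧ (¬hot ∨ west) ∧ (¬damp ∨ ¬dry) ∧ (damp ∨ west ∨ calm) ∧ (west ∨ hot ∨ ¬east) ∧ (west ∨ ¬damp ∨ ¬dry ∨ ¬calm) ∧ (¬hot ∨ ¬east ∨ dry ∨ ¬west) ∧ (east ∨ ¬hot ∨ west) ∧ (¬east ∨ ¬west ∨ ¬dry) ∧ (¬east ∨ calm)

False

Suppose dry = True.
Unit clause (¬hot) forces hot = False.
Unit clause (¬calm) forces calm = False.
Unit clause (west) forces west = True.
Now (¬west) is unsatisfied and unit — conflict.
So every satisfying assignment has dry = False.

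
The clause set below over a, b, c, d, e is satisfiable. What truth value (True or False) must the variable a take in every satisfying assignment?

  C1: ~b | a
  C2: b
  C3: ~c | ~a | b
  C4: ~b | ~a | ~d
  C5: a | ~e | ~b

True

Suppose a = 0.
(~b) alone gives b = 0.
That conflicts with the unit clause (b).
So every satisfying assignment has a = True.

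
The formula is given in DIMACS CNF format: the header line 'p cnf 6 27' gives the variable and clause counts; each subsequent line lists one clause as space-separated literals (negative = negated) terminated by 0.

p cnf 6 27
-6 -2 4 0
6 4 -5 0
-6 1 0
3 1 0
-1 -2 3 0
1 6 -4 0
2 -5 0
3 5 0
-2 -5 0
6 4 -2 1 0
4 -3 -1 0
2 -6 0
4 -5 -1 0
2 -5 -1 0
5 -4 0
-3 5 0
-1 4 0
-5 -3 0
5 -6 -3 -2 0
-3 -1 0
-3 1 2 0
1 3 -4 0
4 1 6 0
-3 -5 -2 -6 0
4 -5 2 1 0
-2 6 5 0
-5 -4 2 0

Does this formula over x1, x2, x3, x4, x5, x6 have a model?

Unsatisfiable

Suppose x6 = False.
Suppose x4 = True.
The clause (x1) is unit, so x1 = True.
The clause (x5) is unit, so x5 = True.
The clause (x2) is unit, so x2 = True.
That conflicts with the unit clause (¬x2).
So x4 must be the other value — set x4 = False.
The clause (¬x5) is unit, so x5 = False.
The clause (x3) is unit, so x3 = True.
That conflicts with the unit clause (¬x3).
Either choice for x4 ends in contradiction.
So x6 must be the other value — set x6 = True.
The clause (x1) is unit, so x1 = True.
The clause (x2) is unit, so x2 = True.
The clause (x4) is unit, so x4 = True.
The clause (x3) is unit, so x3 = True.
That conflicts with the unit clause (¬x3).
Either choice for x6 ends in contradiction.
No assignment satisfies every clause.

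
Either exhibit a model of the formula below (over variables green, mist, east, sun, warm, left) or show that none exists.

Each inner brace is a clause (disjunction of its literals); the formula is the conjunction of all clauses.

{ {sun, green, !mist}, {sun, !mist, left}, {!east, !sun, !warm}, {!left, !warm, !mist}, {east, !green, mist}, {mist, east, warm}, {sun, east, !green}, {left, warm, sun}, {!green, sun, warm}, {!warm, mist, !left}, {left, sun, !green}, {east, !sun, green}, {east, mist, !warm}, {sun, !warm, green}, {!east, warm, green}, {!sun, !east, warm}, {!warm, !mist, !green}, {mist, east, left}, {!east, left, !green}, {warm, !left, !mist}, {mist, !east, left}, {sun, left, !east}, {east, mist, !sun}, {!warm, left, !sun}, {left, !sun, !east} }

green=true; mist=true; east=false; sun=true; warm=false; left=false

Suppose sun = true.
Suppose east = false.
The clause (green) is unit, so green = true.
The clause (mist) is unit, so mist = true.
The clause (!warm) is unit, so warm = false.
The clause (!left) is unit, so left = false.
Every clause now holds.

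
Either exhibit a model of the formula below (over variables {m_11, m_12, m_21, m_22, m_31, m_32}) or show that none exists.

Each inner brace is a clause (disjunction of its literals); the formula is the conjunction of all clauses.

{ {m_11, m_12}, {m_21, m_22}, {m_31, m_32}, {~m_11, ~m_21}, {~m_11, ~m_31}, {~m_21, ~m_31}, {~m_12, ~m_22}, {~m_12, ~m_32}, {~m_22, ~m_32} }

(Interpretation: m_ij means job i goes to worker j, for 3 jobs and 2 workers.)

Case m_11 = 1:
The clause (~m_21) is unit, so m_21 = 0.
The clause (m_22) is unit, so m_22 = 1.
The clause (~m_31) is unit, so m_31 = 0.
The clause (m_32) is unit, so m_32 = 1.
But (~m_32) is also a unit clause — contradiction.
So m_11 must be the other value — set m_11 = 0.
The clause (m_12) is unit, so m_12 = 1.
The clause (~m_22) is unit, so m_22 = 0.
The clause (m_21) is unit, so m_21 = 1.
The clause (~m_31) is unit, so m_31 = 0.
The clause (m_32) is unit, so m_32 = 1.
But (~m_32) is also a unit clause — contradiction.
Either choice for m_11 ends in contradiction.

UNSATISFIABLE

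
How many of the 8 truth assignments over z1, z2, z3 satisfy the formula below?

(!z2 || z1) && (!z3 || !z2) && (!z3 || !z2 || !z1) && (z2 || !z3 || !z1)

There are 2^3 = 8 truth assignments over (z1, z2, z3).
Check each against the 4 clauses (columns in the order z1, z2, z3):
  F F F  ✓ satisfies all
  F F T  ✓ satisfies all
  F T F  ✗ fails (!z2 || z1)
  F T T  ✗ fails (!z2 || z1)
  T F F  ✓ satisfies all
  T F T  ✗ fails (z2 || !z3 || !z1)
  T T F  ✓ satisfies all
  T T T  ✗ fails (!z3 || !z2)
4 of the 8 rows are models.

4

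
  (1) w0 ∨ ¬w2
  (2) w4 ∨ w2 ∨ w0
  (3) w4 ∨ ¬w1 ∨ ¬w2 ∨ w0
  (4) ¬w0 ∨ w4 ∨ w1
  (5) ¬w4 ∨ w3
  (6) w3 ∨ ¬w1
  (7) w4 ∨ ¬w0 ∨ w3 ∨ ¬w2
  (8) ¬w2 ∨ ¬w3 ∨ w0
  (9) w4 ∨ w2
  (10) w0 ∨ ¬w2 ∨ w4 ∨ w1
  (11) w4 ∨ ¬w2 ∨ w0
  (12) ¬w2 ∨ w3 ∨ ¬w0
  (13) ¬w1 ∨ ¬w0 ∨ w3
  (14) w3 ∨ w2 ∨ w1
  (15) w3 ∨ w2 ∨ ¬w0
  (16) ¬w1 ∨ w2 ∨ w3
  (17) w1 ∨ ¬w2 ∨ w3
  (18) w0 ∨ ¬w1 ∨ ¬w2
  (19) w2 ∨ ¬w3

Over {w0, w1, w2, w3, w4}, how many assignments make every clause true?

There are 2^5 = 32 truth assignments over (w0, w1, w2, w3, w4).
Split on w2. With w2 = True, the clauses containing w2 are satisfied and ¬w2 drops from the rest; 3 of the 2^4 = 16 assignments to the other variables satisfy what remains.
With w2 = False, by the same count on the reduced clause set, 0 assignments work.
(One model: w0=T, w1=F, w2=T, w3=T, w4=T.)
Total: 3 + 0 = 3.

3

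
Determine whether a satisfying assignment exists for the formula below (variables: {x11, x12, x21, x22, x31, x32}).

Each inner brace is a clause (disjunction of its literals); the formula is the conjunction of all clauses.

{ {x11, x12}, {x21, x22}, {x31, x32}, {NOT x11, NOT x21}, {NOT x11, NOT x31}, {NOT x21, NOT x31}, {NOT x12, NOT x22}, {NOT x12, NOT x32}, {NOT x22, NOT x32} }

Suppose x11 = true.
The clause (NOT x21) is unit, so x21 = false.
The clause (x22) is unit, so x22 = true.
The clause (NOT x31) is unit, so x31 = false.
The clause (x32) is unit, so x32 = true.
Now (NOT x32) is unsatisfied and unit — conflict.
Backtrack on x11: now try x11 = false.
The clause (x12) is unit, so x12 = true.
The clause (NOT x22) is unit, so x22 = false.
The clause (x21) is unit, so x21 = true.
The clause (NOT x31) is unit, so x31 = false.
The clause (x32) is unit, so x32 = true.
Now (NOT x32) is unsatisfied and unit — conflict.
Both values of x11 lead to a conflict.
No assignment satisfies every clause.

No, unsatisfiable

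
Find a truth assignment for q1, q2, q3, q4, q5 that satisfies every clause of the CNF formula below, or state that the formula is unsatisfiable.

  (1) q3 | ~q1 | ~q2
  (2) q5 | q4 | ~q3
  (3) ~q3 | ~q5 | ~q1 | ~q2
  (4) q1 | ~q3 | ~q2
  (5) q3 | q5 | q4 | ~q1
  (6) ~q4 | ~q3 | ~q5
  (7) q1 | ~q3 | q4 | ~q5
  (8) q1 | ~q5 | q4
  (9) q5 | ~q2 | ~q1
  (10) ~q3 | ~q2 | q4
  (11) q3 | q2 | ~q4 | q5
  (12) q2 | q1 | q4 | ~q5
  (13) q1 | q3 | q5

q1 ↦ 1, q2 ↦ 0, q3 ↦ 1, q4 ↦ 1, q5 ↦ 0

Try q3 = 1.
Try q5 = 0.
From the singleton clause (q4), q4 = 1.
Try q1 = 1.
From the singleton clause (~q2), q2 = 0.
Every clause now holds.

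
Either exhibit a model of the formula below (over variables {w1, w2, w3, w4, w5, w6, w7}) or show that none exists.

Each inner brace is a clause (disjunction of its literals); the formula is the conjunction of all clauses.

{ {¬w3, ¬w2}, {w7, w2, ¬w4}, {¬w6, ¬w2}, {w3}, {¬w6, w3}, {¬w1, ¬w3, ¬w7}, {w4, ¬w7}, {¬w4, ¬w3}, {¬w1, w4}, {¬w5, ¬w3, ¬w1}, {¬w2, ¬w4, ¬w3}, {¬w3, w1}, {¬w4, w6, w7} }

(w3) alone gives w3 = True.
(¬w2) alone gives w2 = False.
(¬w4) alone gives w4 = False.
(¬w7) alone gives w7 = False.
(¬w1) alone gives w1 = False.
Now (w1) is unsatisfied and unit — conflict.

UNSATISFIABLE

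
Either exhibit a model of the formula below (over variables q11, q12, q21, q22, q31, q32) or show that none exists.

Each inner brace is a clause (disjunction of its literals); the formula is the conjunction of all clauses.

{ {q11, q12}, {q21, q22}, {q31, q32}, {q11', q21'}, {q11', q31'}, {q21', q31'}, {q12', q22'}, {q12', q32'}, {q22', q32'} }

UNSATISFIABLE

Suppose q11 = 1.
(q21') alone gives q21 = 0.
(q22) alone gives q22 = 1.
(q31') alone gives q31 = 0.
(q32) alone gives q32 = 1.
But (q32') is also a unit clause — contradiction.
Backtrack on q11: now try q11 = 0.
(q12) alone gives q12 = 1.
(q22') alone gives q22 = 0.
(q21) alone gives q21 = 1.
(q31') alone gives q31 = 0.
(q32) alone gives q32 = 1.
But (q32') is also a unit clause — contradiction.
Either choice for q11 ends in contradiction.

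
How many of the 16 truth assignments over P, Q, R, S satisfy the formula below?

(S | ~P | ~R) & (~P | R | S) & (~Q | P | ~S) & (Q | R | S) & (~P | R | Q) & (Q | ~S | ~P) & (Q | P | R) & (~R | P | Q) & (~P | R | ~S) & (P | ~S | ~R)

3

There are 2^4 = 16 truth assignments over (P, Q, R, S).
Check each against the 10 clauses (columns in the order P, Q, R, S):
  F F F F  ✗ fails (Q | R | S)
  F F F T  ✗ fails (Q | P | R)
  F F T F  ✗ fails (~R | P | Q)
  F F T T  ✗ fails (~R | P | Q)
  F T F F  ✓ satisfies all
  F T F T  ✗ fails (~Q | P | ~S)
  F T T F  ✓ satisfies all
  F T T T  ✗ fails (~Q | P | ~S)
  T F F F  ✗ fails (~P | R | S)
  T F F T  ✗ fails (~P | R | Q)
  T F T F  ✗ fails (S | ~P | ~R)
  T F T T  ✗ fails (Q | ~S | ~P)
  T T F F  ✗ fails (~P | R | S)
  T T F T  ✗ fails (~P | R | ~S)
  T T T F  ✗ fails (S | ~P | ~R)
  T T T T  ✓ satisfies all
3 of the 16 rows are models.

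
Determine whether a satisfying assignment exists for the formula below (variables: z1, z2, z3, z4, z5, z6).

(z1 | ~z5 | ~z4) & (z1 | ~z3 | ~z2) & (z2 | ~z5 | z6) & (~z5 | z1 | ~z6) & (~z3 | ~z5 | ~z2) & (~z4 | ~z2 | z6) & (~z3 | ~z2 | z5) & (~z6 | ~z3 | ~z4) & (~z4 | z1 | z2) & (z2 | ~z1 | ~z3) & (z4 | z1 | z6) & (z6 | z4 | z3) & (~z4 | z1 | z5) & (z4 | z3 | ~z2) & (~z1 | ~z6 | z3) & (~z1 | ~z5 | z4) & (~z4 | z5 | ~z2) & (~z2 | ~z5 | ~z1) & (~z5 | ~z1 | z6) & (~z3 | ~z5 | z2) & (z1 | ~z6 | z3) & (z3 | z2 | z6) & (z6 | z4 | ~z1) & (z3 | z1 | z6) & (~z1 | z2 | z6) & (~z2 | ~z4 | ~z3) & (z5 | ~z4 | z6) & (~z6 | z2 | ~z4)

Try z1 = 0.
Try z5 = 0.
The clause (~z4) is unit, so z4 = 0.
The clause (z6) is unit, so z6 = 1.
The clause (z3) is unit, so z3 = 1.
The clause (~z2) is unit, so z2 = 0.
All clauses are satisfied.
A satisfying assignment: z1 ↦ 0; z2 ↦ 0; z3 ↦ 1; z4 ↦ 0; z5 ↦ 0; z6 ↦ 1.

Yes, satisfiable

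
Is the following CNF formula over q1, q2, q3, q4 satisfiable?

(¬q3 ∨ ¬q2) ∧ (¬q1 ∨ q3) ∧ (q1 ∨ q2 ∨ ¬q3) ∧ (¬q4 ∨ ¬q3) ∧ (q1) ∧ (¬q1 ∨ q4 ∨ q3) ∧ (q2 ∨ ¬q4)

(q1) alone gives q1 = True.
(q3) alone gives q3 = True.
(¬q2) alone gives q2 = False.
(¬q4) alone gives q4 = False.
This assignment satisfies each clause.
A satisfying assignment: q1 ↦ True; q2 ↦ False; q3 ↦ True; q4 ↦ False.

Satisfiable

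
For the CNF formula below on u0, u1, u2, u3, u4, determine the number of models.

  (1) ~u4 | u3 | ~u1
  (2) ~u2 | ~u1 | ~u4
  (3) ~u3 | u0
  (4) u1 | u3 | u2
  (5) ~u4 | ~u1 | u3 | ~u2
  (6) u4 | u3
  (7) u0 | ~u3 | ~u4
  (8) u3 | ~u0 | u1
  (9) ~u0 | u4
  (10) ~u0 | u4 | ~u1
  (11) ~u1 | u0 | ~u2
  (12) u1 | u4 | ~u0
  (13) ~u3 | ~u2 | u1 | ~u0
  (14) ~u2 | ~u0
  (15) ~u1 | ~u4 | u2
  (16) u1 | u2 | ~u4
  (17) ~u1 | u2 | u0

There are 2^5 = 32 truth assignments over (u0, u1, u2, u3, u4).
Split on u0. With u0 = 1, the clauses containing u0 are satisfied and ~u0 drops from the rest; 0 of the 2^4 = 16 assignments to the other variables satisfy what remains.
With u0 = 0, by the same count on the reduced clause set, 1 assignment works.
Total: 0 + 1 = 1.

1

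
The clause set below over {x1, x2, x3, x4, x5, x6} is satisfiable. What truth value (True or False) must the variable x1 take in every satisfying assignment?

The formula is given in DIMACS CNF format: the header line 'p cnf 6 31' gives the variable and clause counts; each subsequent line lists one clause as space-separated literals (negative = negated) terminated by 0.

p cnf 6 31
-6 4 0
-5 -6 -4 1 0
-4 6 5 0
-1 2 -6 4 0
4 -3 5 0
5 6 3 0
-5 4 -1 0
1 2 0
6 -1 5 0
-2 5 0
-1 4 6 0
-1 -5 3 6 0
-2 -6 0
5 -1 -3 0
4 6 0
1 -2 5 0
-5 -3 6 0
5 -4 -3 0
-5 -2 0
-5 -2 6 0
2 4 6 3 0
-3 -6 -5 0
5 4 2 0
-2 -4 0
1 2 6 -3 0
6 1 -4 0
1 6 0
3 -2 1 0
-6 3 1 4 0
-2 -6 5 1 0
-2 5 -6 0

True

Suppose x1 = False.
Unit clause (x2) forces x2 = True.
Unit clause (x5) forces x5 = True.
That conflicts with the unit clause (¬x5).
So every satisfying assignment has x1 = True.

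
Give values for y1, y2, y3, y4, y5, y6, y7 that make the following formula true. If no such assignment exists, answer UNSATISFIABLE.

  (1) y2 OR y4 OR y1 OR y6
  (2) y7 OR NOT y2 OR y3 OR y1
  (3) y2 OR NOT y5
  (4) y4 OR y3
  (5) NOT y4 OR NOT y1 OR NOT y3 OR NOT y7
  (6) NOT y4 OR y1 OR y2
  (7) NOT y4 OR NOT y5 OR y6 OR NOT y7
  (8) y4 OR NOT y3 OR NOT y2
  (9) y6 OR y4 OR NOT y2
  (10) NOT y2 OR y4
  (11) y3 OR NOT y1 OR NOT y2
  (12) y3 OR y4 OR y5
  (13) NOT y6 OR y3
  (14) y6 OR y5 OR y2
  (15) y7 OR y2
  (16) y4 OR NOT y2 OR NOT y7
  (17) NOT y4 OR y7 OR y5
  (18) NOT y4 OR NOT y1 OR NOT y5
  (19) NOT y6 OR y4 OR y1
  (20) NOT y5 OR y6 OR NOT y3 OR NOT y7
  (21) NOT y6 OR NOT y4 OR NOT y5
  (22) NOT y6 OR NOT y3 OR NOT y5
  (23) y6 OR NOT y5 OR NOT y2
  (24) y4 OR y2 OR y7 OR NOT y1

Suppose y2 = true.
(y4) alone gives y4 = true.
Suppose y3 = true.
Suppose y1 = false.
Suppose y7 = true.
Suppose y5 = false.
Every clause is now satisfied; y6 is unconstrained.

y1=false; y2=true; y3=true; y4=true; y5=false; y6=false; y7=true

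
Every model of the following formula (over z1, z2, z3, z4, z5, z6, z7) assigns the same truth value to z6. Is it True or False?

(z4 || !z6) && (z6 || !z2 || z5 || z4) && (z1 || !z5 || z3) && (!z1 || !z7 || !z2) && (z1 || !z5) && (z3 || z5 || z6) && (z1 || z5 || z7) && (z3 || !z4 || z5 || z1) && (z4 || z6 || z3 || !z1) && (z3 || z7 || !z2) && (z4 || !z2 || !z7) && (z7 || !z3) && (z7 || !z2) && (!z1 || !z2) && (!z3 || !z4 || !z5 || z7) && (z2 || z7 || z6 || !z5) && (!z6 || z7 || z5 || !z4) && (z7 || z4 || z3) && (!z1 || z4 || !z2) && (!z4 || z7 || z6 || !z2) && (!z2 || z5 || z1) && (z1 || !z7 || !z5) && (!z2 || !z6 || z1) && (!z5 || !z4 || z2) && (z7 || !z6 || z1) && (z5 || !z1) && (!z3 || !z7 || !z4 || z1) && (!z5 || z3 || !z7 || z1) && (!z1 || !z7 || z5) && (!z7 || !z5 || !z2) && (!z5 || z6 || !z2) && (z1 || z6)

False

Suppose z6 = true.
Unit clause (z4) forces z4 = true.
Suppose z1 = true.
Unit clause (!z2) forces z2 = false.
Unit clause (!z5) forces z5 = false.
That conflicts with the unit clause (z5).
Backtrack on z1: now try z1 = false.
Unit clause (!z5) forces z5 = false.
Unit clause (z7) forces z7 = true.
Unit clause (z3) forces z3 = true.
That conflicts with the unit clause (!z3).
Both values of z1 lead to a conflict.
So every satisfying assignment has z6 = False.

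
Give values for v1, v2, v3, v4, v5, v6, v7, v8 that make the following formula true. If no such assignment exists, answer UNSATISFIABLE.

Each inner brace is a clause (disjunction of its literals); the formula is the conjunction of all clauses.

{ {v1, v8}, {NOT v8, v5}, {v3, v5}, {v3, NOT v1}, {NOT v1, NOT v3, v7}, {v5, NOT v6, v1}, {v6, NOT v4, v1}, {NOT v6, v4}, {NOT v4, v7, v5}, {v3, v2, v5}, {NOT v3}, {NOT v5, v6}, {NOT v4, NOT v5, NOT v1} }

From the singleton clause (NOT v3), v3 = false.
From the singleton clause (v5), v5 = true.
From the singleton clause (NOT v1), v1 = false.
From the singleton clause (v8), v8 = true.
From the singleton clause (v6), v6 = true.
From the singleton clause (v4), v4 = true.
All clauses hold; v2, v7 can take either value.

v1: false, v2: true, v3: false, v4: true, v5: true, v6: true, v7: true, v8: true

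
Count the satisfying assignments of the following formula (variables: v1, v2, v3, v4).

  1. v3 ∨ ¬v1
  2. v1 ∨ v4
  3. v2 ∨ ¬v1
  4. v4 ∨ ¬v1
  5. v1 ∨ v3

There are 2^4 = 16 truth assignments over (v1, v2, v3, v4).
Check each against the 5 clauses (columns in the order v1, v2, v3, v4):
  F F F F  ✗ fails (v1 ∨ v4)
  F F F T  ✗ fails (v1 ∨ v3)
  F F T F  ✗ fails (v1 ∨ v4)
  F F T T  ✓ satisfies all
  F T F F  ✗ fails (v1 ∨ v4)
  F T F T  ✗ fails (v1 ∨ v3)
  F T T F  ✗ fails (v1 ∨ v4)
  F T T T  ✓ satisfies all
  T F F F  ✗ fails (v3 ∨ ¬v1)
  T F F T  ✗ fails (v3 ∨ ¬v1)
  T F T F  ✗ fails (v2 ∨ ¬v1)
  T F T T  ✗ fails (v2 ∨ ¬v1)
  T T F F  ✗ fails (v3 ∨ ¬v1)
  T T F T  ✗ fails (v3 ∨ ¬v1)
  T T T F  ✗ fails (v4 ∨ ¬v1)
  T T T T  ✓ satisfies all
3 of the 16 rows are models.

3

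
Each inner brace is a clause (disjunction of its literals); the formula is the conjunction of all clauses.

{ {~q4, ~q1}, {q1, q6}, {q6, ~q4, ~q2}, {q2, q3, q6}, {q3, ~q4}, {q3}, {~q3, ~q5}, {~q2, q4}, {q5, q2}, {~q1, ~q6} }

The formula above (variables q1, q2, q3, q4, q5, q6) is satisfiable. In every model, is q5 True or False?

Suppose q5 = 1.
(q3) alone gives q3 = 1.
Now (~q3) is unsatisfied and unit — conflict.
So every satisfying assignment has q5 = False.

False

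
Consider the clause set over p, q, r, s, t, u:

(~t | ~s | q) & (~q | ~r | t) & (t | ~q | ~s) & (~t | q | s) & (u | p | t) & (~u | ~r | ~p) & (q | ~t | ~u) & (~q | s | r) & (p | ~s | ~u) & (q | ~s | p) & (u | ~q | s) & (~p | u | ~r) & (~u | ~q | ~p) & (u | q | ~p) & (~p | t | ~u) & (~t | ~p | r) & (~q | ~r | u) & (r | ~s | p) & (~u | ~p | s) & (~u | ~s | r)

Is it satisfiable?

Satisfiable

Suppose t = 0.
Suppose q = 0.
Suppose u = 1.
From the singleton clause (~p), p = 0.
From the singleton clause (~s), s = 0.
Every clause is now satisfied; r is unconstrained.
A satisfying assignment: p ↦ 0, q ↦ 0, r ↦ 1, s ↦ 0, t ↦ 0, u ↦ 1.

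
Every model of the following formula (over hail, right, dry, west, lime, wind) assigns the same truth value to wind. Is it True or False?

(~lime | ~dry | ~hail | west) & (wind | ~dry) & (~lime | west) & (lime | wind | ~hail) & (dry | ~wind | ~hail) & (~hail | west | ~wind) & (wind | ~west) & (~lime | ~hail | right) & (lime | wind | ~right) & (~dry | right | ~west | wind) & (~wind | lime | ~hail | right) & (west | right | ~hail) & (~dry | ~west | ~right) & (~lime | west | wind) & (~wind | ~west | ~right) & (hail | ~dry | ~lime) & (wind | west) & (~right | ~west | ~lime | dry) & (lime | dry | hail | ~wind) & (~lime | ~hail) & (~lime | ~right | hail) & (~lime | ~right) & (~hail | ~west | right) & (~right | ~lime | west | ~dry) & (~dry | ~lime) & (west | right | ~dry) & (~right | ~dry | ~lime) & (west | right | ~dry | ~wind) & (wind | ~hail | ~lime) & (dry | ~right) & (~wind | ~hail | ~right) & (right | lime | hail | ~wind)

True

Suppose wind = 0.
From the singleton clause (~dry), dry = 0.
From the singleton clause (~west), west = 0.
But (west) is also a unit clause — contradiction.
So every satisfying assignment has wind = True.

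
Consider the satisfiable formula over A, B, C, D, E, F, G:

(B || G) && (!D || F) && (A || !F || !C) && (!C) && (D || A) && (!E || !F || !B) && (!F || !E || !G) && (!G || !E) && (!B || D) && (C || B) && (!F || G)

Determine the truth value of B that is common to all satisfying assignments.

True

Suppose B = false.
From the singleton clause (G), G = true.
From the singleton clause (!C), C = false.
That conflicts with the unit clause (C).
So every satisfying assignment has B = True.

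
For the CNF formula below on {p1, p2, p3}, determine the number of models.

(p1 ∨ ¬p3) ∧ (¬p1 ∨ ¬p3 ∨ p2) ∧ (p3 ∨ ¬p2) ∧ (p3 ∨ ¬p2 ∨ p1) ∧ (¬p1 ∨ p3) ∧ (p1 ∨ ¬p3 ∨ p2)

2

There are 2^3 = 8 truth assignments over (p1, p2, p3).
Check each against the 6 clauses (columns in the order p1, p2, p3):
  F F F  ✓ satisfies all
  F F T  ✗ fails (p1 ∨ ¬p3)
  F T F  ✗ fails (p3 ∨ ¬p2)
  F T T  ✗ fails (p1 ∨ ¬p3)
  T F F  ✗ fails (¬p1 ∨ p3)
  T F T  ✗ fails (¬p1 ∨ ¬p3 ∨ p2)
  T T F  ✗ fails (p3 ∨ ¬p2)
  T T T  ✓ satisfies all
2 of the 8 rows are models.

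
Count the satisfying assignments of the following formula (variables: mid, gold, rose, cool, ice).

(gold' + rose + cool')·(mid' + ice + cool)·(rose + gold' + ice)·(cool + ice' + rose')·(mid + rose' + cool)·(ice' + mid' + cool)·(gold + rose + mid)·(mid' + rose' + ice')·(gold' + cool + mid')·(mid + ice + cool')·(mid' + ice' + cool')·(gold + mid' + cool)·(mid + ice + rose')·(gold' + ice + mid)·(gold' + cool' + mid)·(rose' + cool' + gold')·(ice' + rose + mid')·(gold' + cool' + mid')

There are 2^5 = 32 truth assignments over (mid, gold, rose, cool, ice).
Split on mid. With mid = 1, the clauses containing mid are satisfied and mid' drops from the rest; 2 of the 2^4 = 16 assignments to the other variables satisfy what remains.
With mid = 0, by the same count on the reduced clause set, 2 assignments work.
(One model: mid=F, gold=F, rose=T, cool=T, ice=T.)
Total: 2 + 2 = 4.

4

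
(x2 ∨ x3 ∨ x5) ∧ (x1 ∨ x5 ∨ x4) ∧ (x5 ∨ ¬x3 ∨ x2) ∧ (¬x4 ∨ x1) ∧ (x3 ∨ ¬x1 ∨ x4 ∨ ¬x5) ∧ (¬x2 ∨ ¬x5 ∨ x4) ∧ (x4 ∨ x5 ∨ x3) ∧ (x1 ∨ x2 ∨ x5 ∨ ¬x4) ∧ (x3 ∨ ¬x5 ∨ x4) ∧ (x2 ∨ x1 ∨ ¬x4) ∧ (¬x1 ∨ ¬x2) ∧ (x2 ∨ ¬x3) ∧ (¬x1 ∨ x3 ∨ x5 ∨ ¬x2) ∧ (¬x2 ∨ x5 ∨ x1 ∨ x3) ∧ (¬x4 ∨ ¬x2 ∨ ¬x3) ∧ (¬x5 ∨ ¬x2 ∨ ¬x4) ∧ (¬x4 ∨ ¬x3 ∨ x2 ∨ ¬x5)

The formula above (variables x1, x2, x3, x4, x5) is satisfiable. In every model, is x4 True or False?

True

Suppose x4 = False.
Case x1 = True:
From the singleton clause (¬x2), x2 = False.
From the singleton clause (¬x3), x3 = False.
From the singleton clause (x5), x5 = True.
But (¬x5) is also a unit clause — contradiction.
Undo x1 and try x1 = False.
From the singleton clause (x5), x5 = True.
From the singleton clause (¬x2), x2 = False.
From the singleton clause (x3), x3 = True.
But (¬x3) is also a unit clause — contradiction.
Neither x1 = True nor x1 = False works.
So every satisfying assignment has x4 = True.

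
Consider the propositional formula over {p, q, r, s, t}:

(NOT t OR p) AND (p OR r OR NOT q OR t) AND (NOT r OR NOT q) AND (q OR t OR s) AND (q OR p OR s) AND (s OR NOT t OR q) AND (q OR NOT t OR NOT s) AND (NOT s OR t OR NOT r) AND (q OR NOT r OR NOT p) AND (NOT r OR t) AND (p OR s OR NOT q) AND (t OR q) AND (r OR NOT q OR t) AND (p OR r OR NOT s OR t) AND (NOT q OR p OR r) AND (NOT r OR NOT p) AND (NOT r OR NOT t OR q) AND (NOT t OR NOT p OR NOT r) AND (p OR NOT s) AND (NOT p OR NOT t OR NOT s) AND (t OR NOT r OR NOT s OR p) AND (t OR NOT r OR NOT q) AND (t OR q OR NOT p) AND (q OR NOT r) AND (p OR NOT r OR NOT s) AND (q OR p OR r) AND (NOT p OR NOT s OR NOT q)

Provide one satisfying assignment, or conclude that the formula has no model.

Branch on t: set t = true.
From the singleton clause (p), p = true.
From the singleton clause (NOT r), r = false.
From the singleton clause (NOT s), s = false.
From the singleton clause (q), q = true.
This assignment satisfies each clause.

p: true, q: true, r: false, s: false, t: true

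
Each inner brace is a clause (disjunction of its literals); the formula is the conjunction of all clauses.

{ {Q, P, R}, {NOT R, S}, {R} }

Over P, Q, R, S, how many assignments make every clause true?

4

There are 2^4 = 16 truth assignments over (P, Q, R, S).
Check each against the 3 clauses (columns in the order P, Q, R, S):
  F F F F  ✗ fails (Q OR P OR R)
  F F F T  ✗ fails (Q OR P OR R)
  F F T F  ✗ fails (NOT R OR S)
  F F T T  ✓ satisfies all
  F T F F  ✗ fails (R)
  F T F T  ✗ fails (R)
  F T T F  ✗ fails (NOT R OR S)
  F T T T  ✓ satisfies all
  T F F F  ✗ fails (R)
  T F F T  ✗ fails (R)
  T F T F  ✗ fails (NOT R OR S)
  T F T T  ✓ satisfies all
  T T F F  ✗ fails (R)
  T T F T  ✗ fails (R)
  T T T F  ✗ fails (NOT R OR S)
  T T T T  ✓ satisfies all
4 of the 16 rows are models.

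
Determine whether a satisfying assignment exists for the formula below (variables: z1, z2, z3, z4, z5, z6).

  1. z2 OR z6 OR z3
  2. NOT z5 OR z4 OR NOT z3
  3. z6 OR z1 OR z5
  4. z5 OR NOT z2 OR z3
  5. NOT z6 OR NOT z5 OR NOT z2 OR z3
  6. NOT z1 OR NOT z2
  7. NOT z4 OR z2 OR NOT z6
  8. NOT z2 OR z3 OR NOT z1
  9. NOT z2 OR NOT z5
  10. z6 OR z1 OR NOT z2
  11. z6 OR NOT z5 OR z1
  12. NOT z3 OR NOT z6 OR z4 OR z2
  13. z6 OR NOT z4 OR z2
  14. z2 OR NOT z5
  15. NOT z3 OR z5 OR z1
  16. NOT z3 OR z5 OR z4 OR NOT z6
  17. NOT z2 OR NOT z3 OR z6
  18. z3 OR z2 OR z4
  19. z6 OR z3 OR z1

Yes

Suppose z1 = true.
Unit clause (NOT z2) forces z2 = false.
Unit clause (NOT z5) forces z5 = false.
Suppose z6 = false.
Unit clause (z3) forces z3 = true.
Unit clause (NOT z4) forces z4 = false.
All clauses are satisfied.
A satisfying assignment: z1: true, z2: false, z3: true, z4: false, z5: false, z6: false.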